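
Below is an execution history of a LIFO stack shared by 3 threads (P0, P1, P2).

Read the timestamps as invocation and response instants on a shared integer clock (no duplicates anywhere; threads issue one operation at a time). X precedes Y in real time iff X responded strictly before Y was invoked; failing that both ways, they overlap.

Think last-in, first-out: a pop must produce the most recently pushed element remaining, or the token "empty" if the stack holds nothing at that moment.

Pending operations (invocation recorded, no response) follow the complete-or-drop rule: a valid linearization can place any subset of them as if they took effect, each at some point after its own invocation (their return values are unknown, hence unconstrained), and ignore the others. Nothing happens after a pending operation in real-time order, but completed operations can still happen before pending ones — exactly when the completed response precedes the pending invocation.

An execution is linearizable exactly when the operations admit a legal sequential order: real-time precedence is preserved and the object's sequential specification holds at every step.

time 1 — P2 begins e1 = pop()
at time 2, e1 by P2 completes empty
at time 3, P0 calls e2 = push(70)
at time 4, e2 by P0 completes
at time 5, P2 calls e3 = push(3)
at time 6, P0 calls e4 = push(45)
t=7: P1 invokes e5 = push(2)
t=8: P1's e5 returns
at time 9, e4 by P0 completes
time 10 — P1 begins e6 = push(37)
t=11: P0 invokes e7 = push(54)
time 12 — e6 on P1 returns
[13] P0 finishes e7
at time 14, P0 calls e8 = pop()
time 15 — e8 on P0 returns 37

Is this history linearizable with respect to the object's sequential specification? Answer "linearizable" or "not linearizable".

witness order: e1, e2, e3, e4, e5, e7, e6, e8
1. e1 pop() → empty, leaving stack <>
2. e2 push(70), leaving stack <70>
3. e3 push(3) (pending, included), leaving stack <70,3>
4. e4 push(45), leaving stack <70,3,45>
5. e5 push(2), leaving stack <70,3,45,2>
6. e7 push(54), leaving stack <70,3,45,2,54>
7. e6 push(37), leaving stack <70,3,45,2,54,37>
8. e8 pop() → 37, leaving stack <70,3,45,2,54>

linearizable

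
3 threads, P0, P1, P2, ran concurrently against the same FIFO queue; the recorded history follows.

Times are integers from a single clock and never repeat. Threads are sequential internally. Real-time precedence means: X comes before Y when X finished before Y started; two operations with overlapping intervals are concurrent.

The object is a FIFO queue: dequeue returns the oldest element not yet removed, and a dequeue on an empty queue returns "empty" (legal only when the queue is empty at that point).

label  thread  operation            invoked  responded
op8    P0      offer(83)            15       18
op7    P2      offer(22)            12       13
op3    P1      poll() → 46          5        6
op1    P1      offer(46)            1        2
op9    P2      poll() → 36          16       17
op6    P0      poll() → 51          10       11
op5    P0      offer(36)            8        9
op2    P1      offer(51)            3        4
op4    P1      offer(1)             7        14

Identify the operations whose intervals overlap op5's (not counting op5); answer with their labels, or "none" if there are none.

overlap test against op5 [8,9]: concurrent iff the interval meets 8..9
op1 [1,2]: before
op2 [3,4]: before
op3 [5,6]: before
op4 [7,14]: concurrent
op6 [10,11]: after
op7 [12,13]: after
op8 [15,18]: after
op9 [16,17]: after

op4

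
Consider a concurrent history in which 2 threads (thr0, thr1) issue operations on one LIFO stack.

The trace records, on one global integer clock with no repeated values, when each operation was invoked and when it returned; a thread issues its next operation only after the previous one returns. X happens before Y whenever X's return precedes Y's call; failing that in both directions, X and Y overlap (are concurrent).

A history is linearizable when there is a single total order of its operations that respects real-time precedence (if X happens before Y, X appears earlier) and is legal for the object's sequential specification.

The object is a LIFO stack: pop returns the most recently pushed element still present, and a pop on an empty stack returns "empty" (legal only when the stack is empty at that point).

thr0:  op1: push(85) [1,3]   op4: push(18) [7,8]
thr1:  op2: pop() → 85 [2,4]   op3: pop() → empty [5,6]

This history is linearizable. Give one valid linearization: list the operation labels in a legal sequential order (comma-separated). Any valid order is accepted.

op1, op2, op3, op4

after step 1 (op1 push(85)): stack <85>
after step 2 (op2 pop() → 85): stack <>
after step 3 (op3 pop() → empty): stack <>
after step 4 (op4 push(18)): stack <18>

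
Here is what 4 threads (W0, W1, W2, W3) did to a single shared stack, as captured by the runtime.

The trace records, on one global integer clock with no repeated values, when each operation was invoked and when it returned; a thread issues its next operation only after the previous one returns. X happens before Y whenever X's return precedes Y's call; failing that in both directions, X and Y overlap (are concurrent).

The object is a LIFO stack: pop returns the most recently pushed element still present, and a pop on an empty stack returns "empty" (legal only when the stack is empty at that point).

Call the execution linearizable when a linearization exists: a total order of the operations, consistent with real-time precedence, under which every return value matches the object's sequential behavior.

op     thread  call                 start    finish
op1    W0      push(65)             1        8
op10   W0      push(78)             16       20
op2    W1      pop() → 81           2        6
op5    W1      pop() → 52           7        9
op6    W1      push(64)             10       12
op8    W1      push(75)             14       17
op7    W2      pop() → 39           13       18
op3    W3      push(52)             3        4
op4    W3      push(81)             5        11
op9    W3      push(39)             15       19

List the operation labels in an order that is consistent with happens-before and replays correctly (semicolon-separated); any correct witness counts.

step 1: op1 push(65) — stack <65>
step 2: op3 push(52) — stack <65,52>
step 3: op4 push(81) — stack <65,52,81>
step 4: op2 pop() → 81 — stack <65,52>
step 5: op5 pop() → 52 — stack <65>
step 6: op6 push(64) — stack <65,64>
step 7: op8 push(75) — stack <65,64,75>
step 8: op9 push(39) — stack <65,64,75,39>
step 9: op7 pop() → 39 — stack <65,64,75>
step 10: op10 push(78) — stack <65,64,75,78>

op1; op3; op4; op2; op5; op6; op8; op9; op7; op10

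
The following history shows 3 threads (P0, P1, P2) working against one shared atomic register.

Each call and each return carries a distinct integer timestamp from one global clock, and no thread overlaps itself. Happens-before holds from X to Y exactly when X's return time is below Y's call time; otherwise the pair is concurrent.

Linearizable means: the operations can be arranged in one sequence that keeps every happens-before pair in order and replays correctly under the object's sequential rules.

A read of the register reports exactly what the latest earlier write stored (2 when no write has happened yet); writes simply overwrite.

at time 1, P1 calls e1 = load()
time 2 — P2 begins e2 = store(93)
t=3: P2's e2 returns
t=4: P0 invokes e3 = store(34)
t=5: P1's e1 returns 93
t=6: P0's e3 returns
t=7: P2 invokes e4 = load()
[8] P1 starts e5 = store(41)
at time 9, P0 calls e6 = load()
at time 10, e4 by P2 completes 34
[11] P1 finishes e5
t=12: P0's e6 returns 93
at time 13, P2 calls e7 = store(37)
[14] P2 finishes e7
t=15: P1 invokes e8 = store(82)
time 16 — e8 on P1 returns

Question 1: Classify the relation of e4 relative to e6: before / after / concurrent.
Answer: concurrent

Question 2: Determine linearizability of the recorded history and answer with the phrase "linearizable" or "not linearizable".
events 1..11 are fine; event 12 — the response of e6 at time 12 — makes the prefix non-linearizable
every one of the 18 real-time-consistent orders over 6 completed atomic register ops fails the sequential spec
e.g. e1, e2, e3, e4, e5, e6: illegal at step 1, since e1 load() → 93 cannot apply there
e.g. e1, e2, e3, e4, e6, e5: illegal at step 1, since e1 load() → 93 cannot apply there

not linearizable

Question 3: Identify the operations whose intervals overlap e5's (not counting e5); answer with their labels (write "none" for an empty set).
Answer: e4, e6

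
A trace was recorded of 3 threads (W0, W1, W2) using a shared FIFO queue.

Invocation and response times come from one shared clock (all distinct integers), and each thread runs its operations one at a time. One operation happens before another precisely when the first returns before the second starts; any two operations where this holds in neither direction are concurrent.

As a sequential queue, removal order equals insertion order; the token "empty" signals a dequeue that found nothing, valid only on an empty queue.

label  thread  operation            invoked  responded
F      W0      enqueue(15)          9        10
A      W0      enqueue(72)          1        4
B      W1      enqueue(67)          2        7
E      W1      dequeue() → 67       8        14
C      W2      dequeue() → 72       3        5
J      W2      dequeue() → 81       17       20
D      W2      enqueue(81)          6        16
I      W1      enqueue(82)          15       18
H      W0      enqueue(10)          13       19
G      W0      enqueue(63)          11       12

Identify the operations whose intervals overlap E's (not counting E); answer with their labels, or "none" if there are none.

D, F, G, H

E spans [8,14]; an op avoiding the whole window 8..14 is ordered, any other is concurrent
A [1,4]: before
B [2,7]: before
C [3,5]: before
D [6,16]: concurrent
F [9,10]: concurrent
G [11,12]: concurrent
H [13,19]: concurrent
I [15,18]: after
J [17,20]: after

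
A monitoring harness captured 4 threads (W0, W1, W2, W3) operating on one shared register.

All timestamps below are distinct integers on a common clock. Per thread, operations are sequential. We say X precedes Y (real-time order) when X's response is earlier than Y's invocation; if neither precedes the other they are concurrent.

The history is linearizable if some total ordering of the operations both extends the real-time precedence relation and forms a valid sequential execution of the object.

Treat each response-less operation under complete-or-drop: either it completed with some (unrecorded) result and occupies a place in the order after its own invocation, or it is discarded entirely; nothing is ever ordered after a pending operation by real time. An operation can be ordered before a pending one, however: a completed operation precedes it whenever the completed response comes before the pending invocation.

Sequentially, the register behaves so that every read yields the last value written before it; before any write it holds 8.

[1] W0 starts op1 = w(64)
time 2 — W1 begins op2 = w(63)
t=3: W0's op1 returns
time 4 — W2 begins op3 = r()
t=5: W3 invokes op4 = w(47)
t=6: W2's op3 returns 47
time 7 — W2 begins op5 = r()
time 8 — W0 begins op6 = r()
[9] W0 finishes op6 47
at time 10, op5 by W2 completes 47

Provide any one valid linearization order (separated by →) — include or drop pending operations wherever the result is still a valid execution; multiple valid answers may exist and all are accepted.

op1 → op2 → op4 → op3 → op5 → op6

1. op1 w(64), leaving value 64
2. op2 w(63) (pending, included), leaving value 63
3. op4 w(47) (pending, included), leaving value 47
4. op3 r() → 47, leaving value 47
5. op5 r() → 47, leaving value 47
6. op6 r() → 47, leaving value 47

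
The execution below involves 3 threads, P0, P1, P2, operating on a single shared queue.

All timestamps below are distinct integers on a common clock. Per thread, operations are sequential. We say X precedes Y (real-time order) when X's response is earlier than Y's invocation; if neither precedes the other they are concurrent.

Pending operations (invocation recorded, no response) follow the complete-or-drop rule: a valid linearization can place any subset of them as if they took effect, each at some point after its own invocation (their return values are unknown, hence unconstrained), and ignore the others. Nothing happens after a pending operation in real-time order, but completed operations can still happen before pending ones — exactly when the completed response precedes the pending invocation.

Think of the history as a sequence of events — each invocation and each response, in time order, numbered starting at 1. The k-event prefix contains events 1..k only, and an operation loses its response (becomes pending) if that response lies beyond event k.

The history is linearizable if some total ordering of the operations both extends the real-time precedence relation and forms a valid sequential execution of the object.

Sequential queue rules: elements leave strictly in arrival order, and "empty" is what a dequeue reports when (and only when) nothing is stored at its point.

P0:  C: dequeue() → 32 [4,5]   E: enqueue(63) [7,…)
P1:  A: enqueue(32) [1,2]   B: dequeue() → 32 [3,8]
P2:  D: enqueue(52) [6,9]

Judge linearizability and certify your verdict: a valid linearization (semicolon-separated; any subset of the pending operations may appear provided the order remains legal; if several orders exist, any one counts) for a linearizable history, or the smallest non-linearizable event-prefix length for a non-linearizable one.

cut after 7 events: linearizable; cut after 8 events (B responds, time 8): not linearizable
checked exhaustively: 2 real-time-consistent orders of 3 completed operations, zero legal queue replays
no escape via the 2 pending operations (D, E): every completion choice fails
take A, B, C (pending dropped): step 3 already fails, because C dequeue() → 32 cannot occur there
take A, C, B (pending dropped): step 3 already fails, because B dequeue() → 32 cannot occur there

not linearizable — minimal violating prefix: 8 events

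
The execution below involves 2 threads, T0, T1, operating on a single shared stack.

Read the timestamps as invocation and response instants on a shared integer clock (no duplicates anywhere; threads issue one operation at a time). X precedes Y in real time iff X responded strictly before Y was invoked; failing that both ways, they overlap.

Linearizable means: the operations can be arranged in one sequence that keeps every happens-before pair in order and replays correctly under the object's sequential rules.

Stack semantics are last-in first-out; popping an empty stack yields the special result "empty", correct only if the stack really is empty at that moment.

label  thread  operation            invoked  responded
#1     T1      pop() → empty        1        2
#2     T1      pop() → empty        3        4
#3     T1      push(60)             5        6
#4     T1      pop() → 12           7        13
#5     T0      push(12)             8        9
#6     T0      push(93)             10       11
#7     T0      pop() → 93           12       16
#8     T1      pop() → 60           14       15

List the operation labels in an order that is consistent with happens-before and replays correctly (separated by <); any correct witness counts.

#1 < #2 < #3 < #5 < #4 < #6 < #7 < #8

1. #1 pop() → empty, leaving stack <>
2. #2 pop() → empty, leaving stack <>
3. #3 push(60), leaving stack <60>
4. #5 push(12), leaving stack <60,12>
5. #4 pop() → 12, leaving stack <60>
6. #6 push(93), leaving stack <60,93>
7. #7 pop() → 93, leaving stack <60>
8. #8 pop() → 60, leaving stack <>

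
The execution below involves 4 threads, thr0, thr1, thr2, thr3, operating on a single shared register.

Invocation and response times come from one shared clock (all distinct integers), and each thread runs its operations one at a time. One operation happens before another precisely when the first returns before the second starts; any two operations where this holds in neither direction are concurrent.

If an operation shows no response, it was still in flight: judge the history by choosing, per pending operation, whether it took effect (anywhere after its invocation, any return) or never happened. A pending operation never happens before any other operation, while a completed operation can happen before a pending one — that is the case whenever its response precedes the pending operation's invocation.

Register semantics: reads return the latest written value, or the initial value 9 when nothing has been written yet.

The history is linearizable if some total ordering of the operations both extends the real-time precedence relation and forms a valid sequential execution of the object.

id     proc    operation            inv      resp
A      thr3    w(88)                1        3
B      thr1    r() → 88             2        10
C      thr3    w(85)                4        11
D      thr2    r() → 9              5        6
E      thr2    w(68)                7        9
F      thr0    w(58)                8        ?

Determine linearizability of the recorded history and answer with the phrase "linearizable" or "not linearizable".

not linearizable

through event 5 a valid linearization exists; event 6 (D responding at time 6) ends that
the sole real-time-consistent order of 2 completed operations fails the register replay
include/drop combinations of the 2 pending operations (B, C) were all tried; none helps
for example A, D (pending dropped) fails at step 2: D r() → 9 is not legal there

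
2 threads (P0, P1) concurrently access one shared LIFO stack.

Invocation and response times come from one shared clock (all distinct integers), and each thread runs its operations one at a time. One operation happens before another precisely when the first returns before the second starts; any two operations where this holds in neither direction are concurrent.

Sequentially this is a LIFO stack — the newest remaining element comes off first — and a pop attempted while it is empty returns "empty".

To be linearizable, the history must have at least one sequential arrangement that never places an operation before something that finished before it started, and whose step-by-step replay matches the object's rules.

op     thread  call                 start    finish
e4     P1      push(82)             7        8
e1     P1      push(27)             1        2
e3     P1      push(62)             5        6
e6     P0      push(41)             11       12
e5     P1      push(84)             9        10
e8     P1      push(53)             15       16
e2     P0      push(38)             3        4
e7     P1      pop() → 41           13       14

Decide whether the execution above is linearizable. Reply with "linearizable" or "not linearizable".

linearizable

witness order: e1, e2, e3, e4, e5, e6, e7, e8
after step 1 (e1 push(27)): stack <27>
after step 2 (e2 push(38)): stack <27,38>
after step 3 (e3 push(62)): stack <27,38,62>
after step 4 (e4 push(82)): stack <27,38,62,82>
after step 5 (e5 push(84)): stack <27,38,62,82,84>
after step 6 (e6 push(41)): stack <27,38,62,82,84,41>
after step 7 (e7 pop() → 41): stack <27,38,62,82,84>
after step 8 (e8 push(53)): stack <27,38,62,82,84,53>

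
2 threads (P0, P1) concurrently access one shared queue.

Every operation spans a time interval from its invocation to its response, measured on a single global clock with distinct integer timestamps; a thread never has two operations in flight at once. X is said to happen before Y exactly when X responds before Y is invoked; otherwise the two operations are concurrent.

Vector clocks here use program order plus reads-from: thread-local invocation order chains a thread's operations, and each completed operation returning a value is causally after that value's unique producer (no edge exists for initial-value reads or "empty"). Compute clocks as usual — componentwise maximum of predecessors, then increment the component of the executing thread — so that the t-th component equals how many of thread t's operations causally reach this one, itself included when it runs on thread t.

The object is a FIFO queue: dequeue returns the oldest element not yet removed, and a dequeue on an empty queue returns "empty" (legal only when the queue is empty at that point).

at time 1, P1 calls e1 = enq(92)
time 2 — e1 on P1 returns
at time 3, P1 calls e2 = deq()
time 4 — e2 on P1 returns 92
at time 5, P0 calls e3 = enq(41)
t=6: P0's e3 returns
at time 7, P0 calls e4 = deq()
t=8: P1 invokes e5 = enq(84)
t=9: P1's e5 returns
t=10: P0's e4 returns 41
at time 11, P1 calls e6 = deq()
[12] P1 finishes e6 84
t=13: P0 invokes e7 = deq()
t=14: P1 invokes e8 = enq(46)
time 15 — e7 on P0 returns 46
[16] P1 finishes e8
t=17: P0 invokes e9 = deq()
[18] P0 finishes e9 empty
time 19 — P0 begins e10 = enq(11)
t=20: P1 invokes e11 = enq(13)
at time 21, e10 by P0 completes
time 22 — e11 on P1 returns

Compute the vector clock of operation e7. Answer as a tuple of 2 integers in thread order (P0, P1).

no predecessors for e1 (invoked 1): P1 increments from zero → (0, 1)
no predecessors for e3 (invoked 5): P0 increments from zero → (1, 0)
VC(e2, invoked at 3): max of VC(e1)=(0, 1), then +1 on thread P1 → (0, 2)
VC(e4, invoked at 7): max of VC(e3)=(1, 0), then +1 on thread P0 → (2, 0)
VC(e5, invoked at 8): max of VC(e2)=(0, 2), then +1 on thread P1 → (0, 3)
VC(e6, invoked at 11): max of VC(e5)=(0, 3), then +1 on thread P1 → (0, 4)
VC(e8, invoked at 14): max of VC(e6)=(0, 4), then +1 on thread P1 → (0, 5)
VC(e11, invoked at 20): max of VC(e8)=(0, 5), then +1 on thread P1 → (0, 6)
VC(e7, invoked at 13): max of VC(e4)=(2, 0), VC(e8)=(0, 5), then +1 on thread P0 → (3, 5)
VC(e9, invoked at 17): max of VC(e7)=(3, 5), then +1 on thread P0 → (4, 5)
VC(e10, invoked at 19): max of VC(e9)=(4, 5), then +1 on thread P0 → (5, 5)
target: VC(e7) = (3, 5)

(3, 5)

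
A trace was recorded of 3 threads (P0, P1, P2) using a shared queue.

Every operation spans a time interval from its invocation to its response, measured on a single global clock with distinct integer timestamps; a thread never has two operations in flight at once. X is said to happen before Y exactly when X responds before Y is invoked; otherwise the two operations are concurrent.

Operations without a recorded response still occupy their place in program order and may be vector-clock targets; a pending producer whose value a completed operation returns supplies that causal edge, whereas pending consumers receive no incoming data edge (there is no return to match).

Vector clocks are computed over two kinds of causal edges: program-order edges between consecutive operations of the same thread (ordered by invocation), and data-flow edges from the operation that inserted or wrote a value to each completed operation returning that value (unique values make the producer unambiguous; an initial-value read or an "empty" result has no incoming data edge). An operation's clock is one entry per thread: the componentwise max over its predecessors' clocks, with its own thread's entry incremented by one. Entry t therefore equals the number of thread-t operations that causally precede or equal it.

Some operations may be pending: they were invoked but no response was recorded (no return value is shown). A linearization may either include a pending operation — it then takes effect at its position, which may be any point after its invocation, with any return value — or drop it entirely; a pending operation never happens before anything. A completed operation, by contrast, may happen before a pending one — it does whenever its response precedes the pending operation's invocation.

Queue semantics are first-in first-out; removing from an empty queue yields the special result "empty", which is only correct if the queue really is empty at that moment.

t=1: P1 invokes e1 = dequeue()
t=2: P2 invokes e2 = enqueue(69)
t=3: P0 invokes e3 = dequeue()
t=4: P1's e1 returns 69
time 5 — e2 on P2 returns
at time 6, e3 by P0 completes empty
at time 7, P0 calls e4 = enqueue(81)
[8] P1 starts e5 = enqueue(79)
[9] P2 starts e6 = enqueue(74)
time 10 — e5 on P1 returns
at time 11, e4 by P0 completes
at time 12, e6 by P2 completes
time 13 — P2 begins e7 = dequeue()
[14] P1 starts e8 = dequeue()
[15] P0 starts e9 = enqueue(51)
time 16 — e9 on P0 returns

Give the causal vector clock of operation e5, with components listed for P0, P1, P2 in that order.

no predecessors for e2 (invoked 2): P2 increments from zero → (0, 0, 1)
no predecessors for e3 (invoked 3): P0 increments from zero → (1, 0, 0)
e6, invoked 9, takes VC(e2)=(0, 0, 1) under max, adds 1 for P2 → (0, 0, 2)
e1, invoked 1, takes VC(e2)=(0, 0, 1) under max, adds 1 for P1 → (0, 1, 1)
e4, invoked 7, takes VC(e3)=(1, 0, 0) under max, adds 1 for P0 → (2, 0, 0)
e7, invoked 13, takes VC(e6)=(0, 0, 2) under max, adds 1 for P2 → (0, 0, 3)
e5, invoked 8, takes VC(e1)=(0, 1, 1) under max, adds 1 for P1 → (0, 2, 1)
e9, invoked 15, takes VC(e4)=(2, 0, 0) under max, adds 1 for P0 → (3, 0, 0)
e8, invoked 14, takes VC(e5)=(0, 2, 1) under max, adds 1 for P1 → (0, 3, 1)
target: VC(e5) = (0, 2, 1)

(0, 2, 1)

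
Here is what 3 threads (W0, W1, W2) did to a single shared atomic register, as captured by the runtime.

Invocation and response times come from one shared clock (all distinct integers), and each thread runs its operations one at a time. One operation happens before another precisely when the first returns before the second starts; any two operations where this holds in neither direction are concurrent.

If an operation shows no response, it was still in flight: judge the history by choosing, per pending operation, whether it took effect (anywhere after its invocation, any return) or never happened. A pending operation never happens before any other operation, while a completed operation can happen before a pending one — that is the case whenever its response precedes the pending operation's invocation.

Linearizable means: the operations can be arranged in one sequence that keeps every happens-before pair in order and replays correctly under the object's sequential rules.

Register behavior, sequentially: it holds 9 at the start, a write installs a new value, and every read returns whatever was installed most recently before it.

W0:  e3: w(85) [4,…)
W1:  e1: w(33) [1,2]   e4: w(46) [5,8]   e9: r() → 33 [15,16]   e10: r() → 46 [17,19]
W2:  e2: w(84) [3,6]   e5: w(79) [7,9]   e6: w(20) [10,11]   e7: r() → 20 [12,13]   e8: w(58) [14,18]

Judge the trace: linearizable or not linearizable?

not linearizable

already the first 16 events (up to e9's response at time 16) admit no linearization; the first 15 still do
checked exhaustively: 3 real-time-consistent orders of 7 completed operations, zero legal atomic register replays
no completion choice of the 2 pending operations (e3, e8) rescues it — every subset was tried
sample order e1, e2, e4, e5, e6, e7, e9 (pending dropped) stalls at step 7 — e9 r() → 33 has no legal effect
sample order e1, e2, e5, e4, e6, e7, e9 (pending dropped) stalls at step 7 — e9 r() → 33 has no legal effect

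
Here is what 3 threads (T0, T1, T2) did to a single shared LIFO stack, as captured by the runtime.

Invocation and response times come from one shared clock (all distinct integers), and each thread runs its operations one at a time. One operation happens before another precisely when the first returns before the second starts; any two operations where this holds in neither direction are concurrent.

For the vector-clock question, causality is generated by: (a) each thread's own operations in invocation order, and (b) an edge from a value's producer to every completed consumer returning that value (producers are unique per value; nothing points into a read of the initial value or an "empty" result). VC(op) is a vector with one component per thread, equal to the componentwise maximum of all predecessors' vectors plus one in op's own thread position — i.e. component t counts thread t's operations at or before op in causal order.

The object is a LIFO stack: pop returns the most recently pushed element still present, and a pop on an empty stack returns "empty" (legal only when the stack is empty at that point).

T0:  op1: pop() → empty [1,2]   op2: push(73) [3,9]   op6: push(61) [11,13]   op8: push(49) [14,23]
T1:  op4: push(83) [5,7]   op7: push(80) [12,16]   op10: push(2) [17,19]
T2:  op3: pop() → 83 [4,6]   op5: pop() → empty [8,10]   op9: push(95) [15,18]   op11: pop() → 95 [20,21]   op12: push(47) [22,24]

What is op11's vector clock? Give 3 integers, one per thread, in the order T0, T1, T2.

(0, 1, 4)

invoked at 5, op4 has no predecessors; its own T1 bump gives (0, 1, 0)
invoked at 1, op1 has no predecessors; its own T0 bump gives (1, 0, 0)
op3 (invocation 4): componentwise max over VC(op4)=(0, 1, 0), +1 at T2, giving (0, 1, 1)
op7 (invocation 12): componentwise max over VC(op4)=(0, 1, 0), +1 at T1, giving (0, 2, 0)
op2 (invocation 3): componentwise max over VC(op1)=(1, 0, 0), +1 at T0, giving (2, 0, 0)
op5 (invocation 8): componentwise max over VC(op3)=(0, 1, 1), +1 at T2, giving (0, 1, 2)
op10 (invocation 17): componentwise max over VC(op7)=(0, 2, 0), +1 at T1, giving (0, 3, 0)
op6 (invocation 11): componentwise max over VC(op2)=(2, 0, 0), +1 at T0, giving (3, 0, 0)
op9 (invocation 15): componentwise max over VC(op5)=(0, 1, 2), +1 at T2, giving (0, 1, 3)
op8 (invocation 14): componentwise max over VC(op6)=(3, 0, 0), +1 at T0, giving (4, 0, 0)
op11 (invocation 20): componentwise max over VC(op9)=(0, 1, 3), +1 at T2, giving (0, 1, 4)
op12 (invocation 22): componentwise max over VC(op11)=(0, 1, 4), +1 at T2, giving (0, 1, 5)
target: VC(op11) = (0, 1, 4)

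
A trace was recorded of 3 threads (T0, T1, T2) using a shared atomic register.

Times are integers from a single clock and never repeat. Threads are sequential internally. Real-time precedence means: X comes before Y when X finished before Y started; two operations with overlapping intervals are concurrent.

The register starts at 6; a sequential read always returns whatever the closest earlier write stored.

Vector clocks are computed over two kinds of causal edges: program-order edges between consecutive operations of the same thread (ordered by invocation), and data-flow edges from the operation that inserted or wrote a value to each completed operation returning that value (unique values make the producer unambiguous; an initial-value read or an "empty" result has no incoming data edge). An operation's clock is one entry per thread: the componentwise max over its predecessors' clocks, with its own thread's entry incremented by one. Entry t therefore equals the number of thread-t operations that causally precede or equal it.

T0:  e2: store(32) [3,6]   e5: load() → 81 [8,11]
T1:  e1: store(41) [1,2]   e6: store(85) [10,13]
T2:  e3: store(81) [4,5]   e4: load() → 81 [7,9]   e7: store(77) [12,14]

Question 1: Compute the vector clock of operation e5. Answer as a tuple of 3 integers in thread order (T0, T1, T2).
e3 (invocation 4): nothing precedes it; T2's component alone gives (0, 0, 1)
e1 (invocation 1): nothing precedes it; T1's component alone gives (0, 1, 0)
e2 (invocation 3): nothing precedes it; T0's component alone gives (1, 0, 0)
e4 (invocation 7): componentwise max over VC(e3)=(0, 0, 1), +1 at T2, giving (0, 0, 2)
e6 (invocation 10): componentwise max over VC(e1)=(0, 1, 0), +1 at T1, giving (0, 2, 0)
e7 (invocation 12): componentwise max over VC(e4)=(0, 0, 2), +1 at T2, giving (0, 0, 3)
e5 (invocation 8): componentwise max over VC(e2)=(1, 0, 0), VC(e3)=(0, 0, 1), +1 at T0, giving (2, 0, 1)
target: VC(e5) = (2, 0, 1)

(2, 0, 1)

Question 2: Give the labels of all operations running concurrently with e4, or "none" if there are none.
e4 runs from 7 to 9; window-overlapping ops are concurrent
e1 [1,2]: before
e2 [3,6]: before
e3 [4,5]: before
e5 [8,11]: concurrent
e6 [10,13]: after
e7 [12,14]: after

e5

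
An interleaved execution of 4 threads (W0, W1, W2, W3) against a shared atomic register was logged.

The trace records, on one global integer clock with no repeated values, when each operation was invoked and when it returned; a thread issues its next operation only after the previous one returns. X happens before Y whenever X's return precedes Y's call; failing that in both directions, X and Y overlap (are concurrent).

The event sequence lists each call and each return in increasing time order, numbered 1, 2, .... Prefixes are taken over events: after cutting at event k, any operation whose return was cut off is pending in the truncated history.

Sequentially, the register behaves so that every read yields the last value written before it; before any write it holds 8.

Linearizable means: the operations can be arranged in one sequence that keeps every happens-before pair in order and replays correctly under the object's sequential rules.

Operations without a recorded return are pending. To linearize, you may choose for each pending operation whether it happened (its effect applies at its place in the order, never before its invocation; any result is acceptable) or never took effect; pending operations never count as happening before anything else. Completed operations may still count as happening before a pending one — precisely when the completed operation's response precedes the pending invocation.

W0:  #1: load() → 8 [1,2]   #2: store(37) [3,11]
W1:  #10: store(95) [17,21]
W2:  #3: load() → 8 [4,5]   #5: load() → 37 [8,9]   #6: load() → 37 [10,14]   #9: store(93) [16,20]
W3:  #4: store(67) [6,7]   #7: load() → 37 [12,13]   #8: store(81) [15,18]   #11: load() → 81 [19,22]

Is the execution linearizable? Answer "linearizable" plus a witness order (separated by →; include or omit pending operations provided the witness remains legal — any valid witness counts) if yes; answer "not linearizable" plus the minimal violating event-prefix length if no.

step 1: #1 load() → 8 — value 8
step 2: #3 load() → 8 — value 8
step 3: #4 store(67) — value 67
step 4: #2 store(37) — value 37
step 5: #5 load() → 37 — value 37
step 6: #6 load() → 37 — value 37
step 7: #7 load() → 37 — value 37
step 8: #8 store(81) — value 81
step 9: #11 load() → 81 — value 81
step 10: #9 store(93) — value 93
step 11: #10 store(95) — value 95

linearizable — witness: #1 → #3 → #4 → #2 → #5 → #6 → #7 → #8 → #11 → #9 → #10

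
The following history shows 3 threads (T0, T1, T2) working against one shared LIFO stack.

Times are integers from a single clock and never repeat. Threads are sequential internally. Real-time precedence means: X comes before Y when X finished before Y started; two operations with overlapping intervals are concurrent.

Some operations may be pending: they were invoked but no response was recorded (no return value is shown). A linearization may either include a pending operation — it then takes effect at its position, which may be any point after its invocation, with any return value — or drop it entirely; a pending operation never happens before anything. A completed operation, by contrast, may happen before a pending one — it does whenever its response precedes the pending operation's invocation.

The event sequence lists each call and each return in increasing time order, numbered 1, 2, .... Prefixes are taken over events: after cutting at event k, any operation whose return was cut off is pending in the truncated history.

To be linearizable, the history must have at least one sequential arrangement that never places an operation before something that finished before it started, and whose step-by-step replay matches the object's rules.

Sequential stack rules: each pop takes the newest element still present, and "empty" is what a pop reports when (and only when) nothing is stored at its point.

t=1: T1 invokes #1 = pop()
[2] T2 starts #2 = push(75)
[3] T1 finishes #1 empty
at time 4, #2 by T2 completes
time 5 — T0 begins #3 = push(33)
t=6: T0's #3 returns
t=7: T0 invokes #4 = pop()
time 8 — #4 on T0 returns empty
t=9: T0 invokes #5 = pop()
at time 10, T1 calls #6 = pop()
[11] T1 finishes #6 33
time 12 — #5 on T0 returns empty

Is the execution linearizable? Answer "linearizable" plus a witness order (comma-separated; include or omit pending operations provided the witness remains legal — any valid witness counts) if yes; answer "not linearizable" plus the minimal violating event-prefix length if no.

not linearizable — minimal violating prefix: 8 events

the violation lands at event 8, #4's response at time 8: events 1..7 linearize, events 1..8 do not
real-time-consistent orders of the 4 completed operations: 2 — all fail the LIFO stack replay
e.g. #1, #2, #3, #4: illegal at step 4, since #4 pop() → empty cannot apply there
e.g. #2, #1, #3, #4: illegal at step 2, since #1 pop() → empty cannot apply there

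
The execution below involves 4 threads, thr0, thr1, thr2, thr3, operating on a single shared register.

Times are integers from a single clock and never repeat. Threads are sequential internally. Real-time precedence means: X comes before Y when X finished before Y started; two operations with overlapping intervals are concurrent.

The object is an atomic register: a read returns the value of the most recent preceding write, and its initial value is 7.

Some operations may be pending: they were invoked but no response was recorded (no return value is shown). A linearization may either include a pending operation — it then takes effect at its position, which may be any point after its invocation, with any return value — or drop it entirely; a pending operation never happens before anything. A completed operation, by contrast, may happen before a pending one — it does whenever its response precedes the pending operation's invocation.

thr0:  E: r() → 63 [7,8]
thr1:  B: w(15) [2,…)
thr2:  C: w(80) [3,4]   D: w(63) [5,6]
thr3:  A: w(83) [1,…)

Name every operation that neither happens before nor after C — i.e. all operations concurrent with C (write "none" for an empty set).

A, B

C spans [3,4]: anything still running between times 3 and 4 counts as concurrent
A [1,…): concurrent
B [2,…): concurrent
D [5,6]: after
E [7,8]: after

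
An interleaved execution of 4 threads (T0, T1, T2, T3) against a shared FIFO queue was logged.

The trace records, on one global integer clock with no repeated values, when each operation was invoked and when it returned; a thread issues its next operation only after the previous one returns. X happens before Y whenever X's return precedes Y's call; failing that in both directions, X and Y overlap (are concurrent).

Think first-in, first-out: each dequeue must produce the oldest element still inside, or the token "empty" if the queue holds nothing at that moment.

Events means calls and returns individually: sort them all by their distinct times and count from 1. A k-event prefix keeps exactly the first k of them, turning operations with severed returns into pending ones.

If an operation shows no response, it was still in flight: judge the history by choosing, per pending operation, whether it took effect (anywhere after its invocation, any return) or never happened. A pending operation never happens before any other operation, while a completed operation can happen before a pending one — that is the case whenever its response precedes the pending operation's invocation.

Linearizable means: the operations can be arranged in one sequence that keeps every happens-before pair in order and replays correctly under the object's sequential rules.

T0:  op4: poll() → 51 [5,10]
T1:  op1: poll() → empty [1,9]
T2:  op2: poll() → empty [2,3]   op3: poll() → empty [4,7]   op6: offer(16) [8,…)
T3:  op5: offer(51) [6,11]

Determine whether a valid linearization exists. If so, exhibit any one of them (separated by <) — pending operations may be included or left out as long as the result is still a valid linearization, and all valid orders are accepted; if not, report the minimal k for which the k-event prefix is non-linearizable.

linearizable — witness: op1 < op2 < op3 < op5 < op4

1. op1 poll() → empty, leaving queue <>
2. op2 poll() → empty, leaving queue <>
3. op3 poll() → empty, leaving queue <>
4. op5 offer(51), leaving queue <51>
5. op4 poll() → 51, leaving queue <>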